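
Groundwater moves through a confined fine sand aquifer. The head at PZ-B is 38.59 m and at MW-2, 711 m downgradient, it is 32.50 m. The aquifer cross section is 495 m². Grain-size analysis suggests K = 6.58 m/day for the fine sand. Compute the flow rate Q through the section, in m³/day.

Hydraulic gradient i = (38.59 − 32.50) / 711 = 6.09 / 711 = 0.008565.
Darcy's law: Q = K · A · i = 6.580 × 495.0 × 0.008565 = 27.90 m³/day.

27.9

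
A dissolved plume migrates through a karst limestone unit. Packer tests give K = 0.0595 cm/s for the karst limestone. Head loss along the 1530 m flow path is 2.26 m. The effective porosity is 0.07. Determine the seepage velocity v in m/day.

Convert K: 0.0595 cm/s × 864 = 51.41 m/day.
Hydraulic gradient i = Δh / L = 2.26 / 1530 = 0.001477.
Darcy flux q = K · i = 51.41 × 0.001477 = 0.07594 m/day.
Seepage velocity v = q / n_e = 0.07594 / 0.07 = 1.085 m/day.

1.08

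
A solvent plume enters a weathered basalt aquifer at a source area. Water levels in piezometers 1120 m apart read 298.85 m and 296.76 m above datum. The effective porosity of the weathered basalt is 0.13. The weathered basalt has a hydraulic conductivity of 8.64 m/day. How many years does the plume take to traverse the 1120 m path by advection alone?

24.7

Hydraulic gradient i = (298.85 − 296.76) / 1120 = 2.09 / 1120 = 0.001866.
Darcy flux q = K · i = 8.640 × 0.001866 = 0.01612 m/day.
Seepage velocity v = q / n_e = 0.01612 / 0.13 = 0.1240 m/day.
Travel time t = L / v = 1120 / 0.1240 = 9031 days = 24.72 years.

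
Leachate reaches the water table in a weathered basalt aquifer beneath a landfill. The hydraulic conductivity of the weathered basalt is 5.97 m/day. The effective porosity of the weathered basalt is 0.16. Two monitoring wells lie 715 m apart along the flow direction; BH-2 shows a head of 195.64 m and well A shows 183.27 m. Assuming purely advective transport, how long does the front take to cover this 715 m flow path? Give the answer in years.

3.03

Hydraulic gradient i = (195.64 − 183.27) / 715 = 12.37 / 715 = 0.01730.
Darcy flux q = K · i = 5.970 × 0.01730 = 0.1033 m/day.
Seepage velocity v = q / n_e = 0.1033 / 0.16 = 0.6455 m/day.
Travel time t = L / v = 715 / 0.6455 = 1108 days = 3.032 years.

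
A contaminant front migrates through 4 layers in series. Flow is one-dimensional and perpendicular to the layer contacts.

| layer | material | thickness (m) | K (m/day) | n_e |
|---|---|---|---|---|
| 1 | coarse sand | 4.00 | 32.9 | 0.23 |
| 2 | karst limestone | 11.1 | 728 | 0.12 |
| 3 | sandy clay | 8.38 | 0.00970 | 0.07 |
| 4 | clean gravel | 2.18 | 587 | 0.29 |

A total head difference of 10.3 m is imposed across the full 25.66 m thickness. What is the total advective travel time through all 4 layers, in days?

With flow normal to the layers, continuity requires the same specific discharge q through every layer.
Σ(b_i/K_i) = 4.00/32.9 + 11.1/728 + 8.38/0.00970 + 2.18/587 = 864.1 d.
q = Δh / Σ(b_i/K_i) = 10.3 / 864.1 = 0.01192 m/day.
In each layer the seepage velocity is v_i = q/n_i, so the layer transit time is t_i = b_i·n_i / q:
  layer 1 (coarse sand): t_1 = 4.00 × 0.23 / 0.01192 = 77.18 d
  layer 2 (karst limestone): t_2 = 11.1 × 0.12 / 0.01192 = 111.7 d
  layer 3 (sandy clay): t_3 = 8.38 × 0.07 / 0.01192 = 49.21 d
  layer 4 (clean gravel): t_4 = 2.18 × 0.29 / 0.01192 = 53.03 d
Total t = Σ t_i = 291.2 days.

291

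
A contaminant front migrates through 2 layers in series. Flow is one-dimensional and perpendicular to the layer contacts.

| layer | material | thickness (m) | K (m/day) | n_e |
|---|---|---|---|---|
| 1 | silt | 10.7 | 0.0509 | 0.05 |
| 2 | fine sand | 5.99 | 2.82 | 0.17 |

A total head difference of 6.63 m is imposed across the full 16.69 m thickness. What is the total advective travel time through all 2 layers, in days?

With flow normal to the layers, continuity requires the same specific discharge q through every layer.
Σ(b_i/K_i) = 10.7/0.0509 + 5.99/2.82 = 212.3 d.
q = Δh / Σ(b_i/K_i) = 6.63 / 212.3 = 0.03122 m/day.
In each layer the seepage velocity is v_i = q/n_i, so the layer transit time is t_i = b_i·n_i / q:
  layer 1 (silt): t_1 = 10.7 × 0.05 / 0.03122 = 17.13 d
  layer 2 (fine sand): t_2 = 5.99 × 0.17 / 0.03122 = 32.61 d
Total t = Σ t_i = 49.75 days.

49.7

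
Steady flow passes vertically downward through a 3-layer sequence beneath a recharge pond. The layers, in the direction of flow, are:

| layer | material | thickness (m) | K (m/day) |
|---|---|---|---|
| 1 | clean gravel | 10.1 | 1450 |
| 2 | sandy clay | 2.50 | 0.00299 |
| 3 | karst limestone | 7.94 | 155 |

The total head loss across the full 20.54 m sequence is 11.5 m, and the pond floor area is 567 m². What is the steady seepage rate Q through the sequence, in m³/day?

Flow is perpendicular to layering, so the layers act in series and the equivalent K is the thickness-weighted harmonic mean.
Total thickness L = 10.1 + 2.50 + 7.94 = 20.54 m.
Σ(b_i/K_i) = 10.1/1450 + 2.50/0.00299 + 7.94/155 = 836.2 d.
K_eq = L / Σ(b_i/K_i) = 20.54 / 836.2 = 0.02456 m/day.
Q = K_eq · A · (Δh/L) = 0.02456 × 567 × (11.5/20.54) = 7.798 m³/day.

7.80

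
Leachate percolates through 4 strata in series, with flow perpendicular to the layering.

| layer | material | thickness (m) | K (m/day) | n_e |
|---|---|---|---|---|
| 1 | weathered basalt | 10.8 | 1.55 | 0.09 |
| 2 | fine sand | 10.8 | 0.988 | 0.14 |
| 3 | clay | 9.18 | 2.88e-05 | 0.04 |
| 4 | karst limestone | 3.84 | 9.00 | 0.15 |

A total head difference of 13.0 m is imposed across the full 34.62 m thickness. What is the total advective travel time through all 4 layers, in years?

With flow normal to the layers, continuity requires the same specific discharge q through every layer.
Σ(b_i/K_i) = 10.8/1.55 + 10.8/0.988 + 9.18/2.88e-05 + 3.84/9.00 = 3.188e+05 d.
q = Δh / Σ(b_i/K_i) = 13.0 / 3.188e+05 = 4.078e-05 m/day.
In each layer the seepage velocity is v_i = q/n_i, so the layer transit time is t_i = b_i·n_i / q:
  layer 1 (weathered basalt): t_1 = 10.8 × 0.09 / 4.078e-05 = 23834 d
  layer 2 (fine sand): t_2 = 10.8 × 0.14 / 4.078e-05 = 37075 d
  layer 3 (clay): t_3 = 9.18 × 0.04 / 4.078e-05 = 9004 d
  layer 4 (karst limestone): t_4 = 3.84 × 0.15 / 4.078e-05 = 14124 d
Total t = Σ t_i = 84037 days = 230.1 years.

230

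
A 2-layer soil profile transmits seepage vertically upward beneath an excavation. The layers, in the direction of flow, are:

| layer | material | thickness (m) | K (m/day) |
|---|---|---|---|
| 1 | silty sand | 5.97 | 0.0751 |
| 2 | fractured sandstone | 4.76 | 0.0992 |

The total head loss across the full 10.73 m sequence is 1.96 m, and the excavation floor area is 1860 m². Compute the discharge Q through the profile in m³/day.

28.6

Flow is perpendicular to layering, so the layers act in series and the equivalent K is the thickness-weighted harmonic mean.
Total thickness L = 5.97 + 4.76 = 10.73 m.
Σ(b_i/K_i) = 5.97/0.0751 + 4.76/0.0992 = 127.5 d.
K_eq = L / Σ(b_i/K_i) = 10.73 / 127.5 = 0.08417 m/day.
Q = K_eq · A · (Δh/L) = 0.08417 × 1860 × (1.96/10.73) = 28.60 m³/day.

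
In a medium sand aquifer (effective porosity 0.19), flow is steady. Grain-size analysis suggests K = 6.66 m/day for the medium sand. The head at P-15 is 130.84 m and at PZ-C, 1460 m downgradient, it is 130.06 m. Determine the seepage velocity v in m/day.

Hydraulic gradient i = (130.84 − 130.06) / 1460 = 0.78 / 1460 = 0.0005342.
Darcy flux q = K · i = 6.660 × 0.0005342 = 0.003558 m/day.
Seepage velocity v = q / n_e = 0.003558 / 0.19 = 0.01873 m/day.

0.0187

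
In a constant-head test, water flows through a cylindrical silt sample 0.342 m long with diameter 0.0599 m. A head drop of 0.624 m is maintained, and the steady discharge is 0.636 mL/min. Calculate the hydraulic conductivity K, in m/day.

Cross-sectional area A = π·(d/2)² = π × (0.0599/2)² = 0.002818 m².
Convert discharge: 0.636 mL/min = 1.060e-08 m³/s.
Darcy's law rearranged: K = Q·L / (A·Δh) = 1.060e-08 × 0.342 / (0.002818 × 0.624) = 2.062e-06 m/s = 0.1781 m/day.

0.178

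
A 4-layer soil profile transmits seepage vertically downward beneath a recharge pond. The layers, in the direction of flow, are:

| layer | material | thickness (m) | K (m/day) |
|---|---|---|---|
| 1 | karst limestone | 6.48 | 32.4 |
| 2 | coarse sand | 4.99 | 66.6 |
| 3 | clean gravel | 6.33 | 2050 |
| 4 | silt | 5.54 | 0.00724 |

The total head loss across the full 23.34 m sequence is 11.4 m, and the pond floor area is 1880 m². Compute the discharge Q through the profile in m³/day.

Flow is perpendicular to layering, so the layers act in series and the equivalent K is the thickness-weighted harmonic mean.
Total thickness L = 6.48 + 4.99 + 6.33 + 5.54 = 23.34 m.
Σ(b_i/K_i) = 6.48/32.4 + 4.99/66.6 + 6.33/2050 + 5.54/0.00724 = 765.5 d.
K_eq = L / Σ(b_i/K_i) = 23.34 / 765.5 = 0.03049 m/day.
Q = K_eq · A · (Δh/L) = 0.03049 × 1880 × (11.4/23.34) = 28.00 m³/day.

28.0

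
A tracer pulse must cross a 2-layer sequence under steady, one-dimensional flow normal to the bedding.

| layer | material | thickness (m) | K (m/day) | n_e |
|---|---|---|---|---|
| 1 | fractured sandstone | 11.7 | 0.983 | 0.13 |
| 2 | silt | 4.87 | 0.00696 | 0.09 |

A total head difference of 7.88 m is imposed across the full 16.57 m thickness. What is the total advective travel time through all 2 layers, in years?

0.484

With flow normal to the layers, continuity requires the same specific discharge q through every layer.
Σ(b_i/K_i) = 11.7/0.983 + 4.87/0.00696 = 711.6 d.
q = Δh / Σ(b_i/K_i) = 7.88 / 711.6 = 0.01107 m/day.
In each layer the seepage velocity is v_i = q/n_i, so the layer transit time is t_i = b_i·n_i / q:
  layer 1 (fractured sandstone): t_1 = 11.7 × 0.13 / 0.01107 = 137.4 d
  layer 2 (silt): t_2 = 4.87 × 0.09 / 0.01107 = 39.58 d
Total t = Σ t_i = 176.9 days = 0.4844 years.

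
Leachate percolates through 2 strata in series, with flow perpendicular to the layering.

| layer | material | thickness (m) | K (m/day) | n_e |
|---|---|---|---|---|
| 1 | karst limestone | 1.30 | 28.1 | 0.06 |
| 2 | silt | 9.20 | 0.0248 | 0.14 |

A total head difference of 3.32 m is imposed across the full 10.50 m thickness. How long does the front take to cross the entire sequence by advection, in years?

With flow normal to the layers, continuity requires the same specific discharge q through every layer.
Σ(b_i/K_i) = 1.30/28.1 + 9.20/0.0248 = 371.0 d.
q = Δh / Σ(b_i/K_i) = 3.32 / 371.0 = 0.008948 m/day.
In each layer the seepage velocity is v_i = q/n_i, so the layer transit time is t_i = b_i·n_i / q:
  layer 1 (karst limestone): t_1 = 1.30 × 0.06 / 0.008948 = 8.717 d
  layer 2 (silt): t_2 = 9.20 × 0.14 / 0.008948 = 143.9 d
Total t = Σ t_i = 152.7 days = 0.4179 years.

0.418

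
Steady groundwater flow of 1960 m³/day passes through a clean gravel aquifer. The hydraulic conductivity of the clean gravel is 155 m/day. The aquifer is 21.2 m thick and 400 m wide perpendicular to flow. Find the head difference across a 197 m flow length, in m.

Cross-sectional area A = 400 × 21.2 = 8480 m².
From Q = K·A·i, i = Q / (K·A) = 1960 / (155.0 × 8480) = 0.001491.
Head loss Δh = i · L = 0.001491 × 197 = 0.2938 m.

0.294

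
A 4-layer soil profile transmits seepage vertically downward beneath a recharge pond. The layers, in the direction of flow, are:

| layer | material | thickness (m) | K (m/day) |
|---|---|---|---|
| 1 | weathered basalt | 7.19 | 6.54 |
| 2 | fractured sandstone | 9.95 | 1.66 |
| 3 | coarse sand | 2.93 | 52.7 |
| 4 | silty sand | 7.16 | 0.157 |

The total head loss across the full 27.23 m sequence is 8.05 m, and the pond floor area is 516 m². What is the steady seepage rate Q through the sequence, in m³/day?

78.7

Flow is perpendicular to layering, so the layers act in series and the equivalent K is the thickness-weighted harmonic mean.
Total thickness L = 7.19 + 9.95 + 2.93 + 7.16 = 27.23 m.
Σ(b_i/K_i) = 7.19/6.54 + 9.95/1.66 + 2.93/52.7 + 7.16/0.157 = 52.75 d.
K_eq = L / Σ(b_i/K_i) = 27.23 / 52.75 = 0.5162 m/day.
Q = K_eq · A · (Δh/L) = 0.5162 × 516 × (8.05/27.23) = 78.74 m³/day.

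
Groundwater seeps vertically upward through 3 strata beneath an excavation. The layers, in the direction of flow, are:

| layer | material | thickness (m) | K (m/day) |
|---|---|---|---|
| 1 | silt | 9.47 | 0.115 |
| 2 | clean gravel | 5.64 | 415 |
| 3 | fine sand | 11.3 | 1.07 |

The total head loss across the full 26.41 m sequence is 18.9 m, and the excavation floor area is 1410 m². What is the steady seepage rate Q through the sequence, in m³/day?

287

Flow is perpendicular to layering, so the layers act in series and the equivalent K is the thickness-weighted harmonic mean.
Total thickness L = 9.47 + 5.64 + 11.3 = 26.41 m.
Σ(b_i/K_i) = 9.47/0.115 + 5.64/415 + 11.3/1.07 = 92.92 d.
K_eq = L / Σ(b_i/K_i) = 26.41 / 92.92 = 0.2842 m/day.
Q = K_eq · A · (Δh/L) = 0.2842 × 1410 × (18.9/26.41) = 286.8 m³/day.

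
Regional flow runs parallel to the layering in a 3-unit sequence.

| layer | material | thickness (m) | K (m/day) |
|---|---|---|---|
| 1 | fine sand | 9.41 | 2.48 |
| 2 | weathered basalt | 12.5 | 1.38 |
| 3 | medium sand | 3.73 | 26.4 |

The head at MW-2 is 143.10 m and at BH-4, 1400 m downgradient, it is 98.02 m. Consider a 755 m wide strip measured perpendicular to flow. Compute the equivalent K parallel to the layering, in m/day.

5.42

Flow is parallel to layering, so each bed carries its own Darcy discharge and the transmissivities add.
Σ(K_i·b_i) = 2.48×9.41 + 1.38×12.5 + 26.4×3.73 = 139.1 m²/day.
Total thickness b = 25.64 m, so K_eq = Σ(K_i·b_i)/b = 5.424 m/day.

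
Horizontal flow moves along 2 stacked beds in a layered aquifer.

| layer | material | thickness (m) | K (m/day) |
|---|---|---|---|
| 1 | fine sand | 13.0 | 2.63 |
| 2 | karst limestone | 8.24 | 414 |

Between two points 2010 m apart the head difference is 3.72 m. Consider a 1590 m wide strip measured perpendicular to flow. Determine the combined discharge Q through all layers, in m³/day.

10100

Flow is parallel to layering, so each bed carries its own Darcy discharge and the transmissivities add.
Σ(K_i·b_i) = 2.63×13.0 + 414×8.24 = 3446 m²/day.
Hydraulic gradient i = Δh / L = 3.72 / 2010 = 0.001851.
Q = Σ(K_i·b_i) · W · i = 3446 × 1590 × 0.001851 = 10139 m³/day.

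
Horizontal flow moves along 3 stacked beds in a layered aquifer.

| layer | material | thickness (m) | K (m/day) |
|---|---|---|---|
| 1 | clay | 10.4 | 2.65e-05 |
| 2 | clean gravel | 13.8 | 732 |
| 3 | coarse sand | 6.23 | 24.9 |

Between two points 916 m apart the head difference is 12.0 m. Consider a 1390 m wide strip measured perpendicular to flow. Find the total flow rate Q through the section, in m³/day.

187000

Flow is parallel to layering, so each bed carries its own Darcy discharge and the transmissivities add.
Σ(K_i·b_i) = 2.65e-05×10.4 + 732×13.8 + 24.9×6.23 = 10257 m²/day.
Hydraulic gradient i = Δh / L = 12.0 / 916 = 0.01310.
Q = Σ(K_i·b_i) · W · i = 10257 × 1390 × 0.01310 = 1.868e+05 m³/day.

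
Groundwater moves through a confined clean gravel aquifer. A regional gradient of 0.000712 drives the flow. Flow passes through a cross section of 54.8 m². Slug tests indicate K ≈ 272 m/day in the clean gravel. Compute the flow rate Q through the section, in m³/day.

10.6

Hydraulic gradient i = 0.000712.
Darcy's law: Q = K · A · i = 272.0 × 54.80 × 0.0007120 = 10.61 m³/day.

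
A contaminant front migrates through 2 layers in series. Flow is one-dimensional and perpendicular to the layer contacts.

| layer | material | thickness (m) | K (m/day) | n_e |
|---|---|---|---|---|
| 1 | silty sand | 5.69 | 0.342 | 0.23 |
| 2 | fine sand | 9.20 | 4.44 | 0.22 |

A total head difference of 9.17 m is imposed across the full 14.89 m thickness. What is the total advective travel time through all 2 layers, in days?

With flow normal to the layers, continuity requires the same specific discharge q through every layer.
Σ(b_i/K_i) = 5.69/0.342 + 9.20/4.44 = 18.71 d.
q = Δh / Σ(b_i/K_i) = 9.17 / 18.71 = 0.4901 m/day.
In each layer the seepage velocity is v_i = q/n_i, so the layer transit time is t_i = b_i·n_i / q:
  layer 1 (silty sand): t_1 = 5.69 × 0.23 / 0.4901 = 2.670 d
  layer 2 (fine sand): t_2 = 9.20 × 0.22 / 0.4901 = 4.130 d
Total t = Σ t_i = 6.800 days.

6.80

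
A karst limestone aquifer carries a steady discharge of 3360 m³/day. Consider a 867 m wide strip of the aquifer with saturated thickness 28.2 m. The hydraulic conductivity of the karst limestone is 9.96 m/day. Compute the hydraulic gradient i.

0.0138

Cross-sectional area A = 867 × 28.2 = 24449 m².
From Q = K·A·i, i = Q / (K·A) = 3360 / (9.960 × 24449) = 0.01380.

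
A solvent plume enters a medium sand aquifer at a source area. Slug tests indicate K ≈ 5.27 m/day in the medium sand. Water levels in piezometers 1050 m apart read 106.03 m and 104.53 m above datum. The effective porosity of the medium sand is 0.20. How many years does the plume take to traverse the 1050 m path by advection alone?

Hydraulic gradient i = (106.03 − 104.53) / 1050 = 1.5 / 1050 = 0.001429.
Darcy flux q = K · i = 5.270 × 0.001429 = 0.007529 m/day.
Seepage velocity v = q / n_e = 0.007529 / 0.20 = 0.03764 m/day.
Travel time t = L / v = 1050 / 0.03764 = 27894 days = 76.37 years.

76.4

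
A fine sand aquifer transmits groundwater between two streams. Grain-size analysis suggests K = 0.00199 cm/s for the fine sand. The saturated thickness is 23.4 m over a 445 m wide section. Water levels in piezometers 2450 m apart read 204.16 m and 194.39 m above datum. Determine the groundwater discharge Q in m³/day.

Convert K: 0.00199 cm/s × 864 = 1.719 m/day.
Cross-sectional area A = 445 × 23.4 = 10413 m².
Hydraulic gradient i = (204.16 − 194.39) / 2450 = 9.77 / 2450 = 0.003988.
Darcy's law: Q = K · A · i = 1.719 × 10413 × 0.003988 = 71.40 m³/day.

71.4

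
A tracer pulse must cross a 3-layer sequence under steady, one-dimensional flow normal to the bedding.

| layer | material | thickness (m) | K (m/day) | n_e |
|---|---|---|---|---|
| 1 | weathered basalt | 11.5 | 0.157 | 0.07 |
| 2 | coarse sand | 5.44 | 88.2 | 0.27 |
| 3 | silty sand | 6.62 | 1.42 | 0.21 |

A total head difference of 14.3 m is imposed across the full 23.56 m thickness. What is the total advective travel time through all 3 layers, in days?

With flow normal to the layers, continuity requires the same specific discharge q through every layer.
Σ(b_i/K_i) = 11.5/0.157 + 5.44/88.2 + 6.62/1.42 = 77.97 d.
q = Δh / Σ(b_i/K_i) = 14.3 / 77.97 = 0.1834 m/day.
In each layer the seepage velocity is v_i = q/n_i, so the layer transit time is t_i = b_i·n_i / q:
  layer 1 (weathered basalt): t_1 = 11.5 × 0.07 / 0.1834 = 4.389 d
  layer 2 (coarse sand): t_2 = 5.44 × 0.27 / 0.1834 = 8.009 d
  layer 3 (silty sand): t_3 = 6.62 × 0.21 / 0.1834 = 7.580 d
Total t = Σ t_i = 19.98 days.

20.0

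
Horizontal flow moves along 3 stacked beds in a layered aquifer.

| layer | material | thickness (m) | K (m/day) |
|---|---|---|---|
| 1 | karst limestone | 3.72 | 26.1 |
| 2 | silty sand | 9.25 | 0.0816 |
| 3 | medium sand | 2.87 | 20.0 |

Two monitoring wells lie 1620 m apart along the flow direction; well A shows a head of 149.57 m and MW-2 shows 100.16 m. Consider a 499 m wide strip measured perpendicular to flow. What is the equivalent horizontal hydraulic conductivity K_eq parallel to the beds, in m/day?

Flow is parallel to layering, so each bed carries its own Darcy discharge and the transmissivities add.
Σ(K_i·b_i) = 26.1×3.72 + 0.0816×9.25 + 20.0×2.87 = 155.2 m²/day.
Total thickness b = 15.84 m, so K_eq = Σ(K_i·b_i)/b = 9.801 m/day.

9.80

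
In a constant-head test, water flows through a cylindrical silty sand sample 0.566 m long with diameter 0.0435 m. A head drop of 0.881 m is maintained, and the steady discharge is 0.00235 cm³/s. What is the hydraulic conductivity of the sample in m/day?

0.0878

Cross-sectional area A = π·(d/2)² = π × (0.0435/2)² = 0.001486 m².
Convert discharge: 0.00235 cm³/s = 2.350e-09 m³/s.
Darcy's law rearranged: K = Q·L / (A·Δh) = 2.350e-09 × 0.566 / (0.001486 × 0.881) = 1.016e-06 m/s = 0.08777 m/day.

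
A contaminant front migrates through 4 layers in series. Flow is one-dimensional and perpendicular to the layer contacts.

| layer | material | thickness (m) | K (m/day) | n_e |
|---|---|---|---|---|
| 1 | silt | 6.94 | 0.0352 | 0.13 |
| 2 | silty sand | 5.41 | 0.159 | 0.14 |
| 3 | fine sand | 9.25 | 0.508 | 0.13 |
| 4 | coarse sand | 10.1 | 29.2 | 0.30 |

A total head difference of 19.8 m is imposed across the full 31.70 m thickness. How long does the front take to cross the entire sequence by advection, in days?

With flow normal to the layers, continuity requires the same specific discharge q through every layer.
Σ(b_i/K_i) = 6.94/0.0352 + 5.41/0.159 + 9.25/0.508 + 10.1/29.2 = 249.7 d.
q = Δh / Σ(b_i/K_i) = 19.8 / 249.7 = 0.07928 m/day.
In each layer the seepage velocity is v_i = q/n_i, so the layer transit time is t_i = b_i·n_i / q:
  layer 1 (silt): t_1 = 6.94 × 0.13 / 0.07928 = 11.38 d
  layer 2 (silty sand): t_2 = 5.41 × 0.14 / 0.07928 = 9.553 d
  layer 3 (fine sand): t_3 = 9.25 × 0.13 / 0.07928 = 15.17 d
  layer 4 (coarse sand): t_4 = 10.1 × 0.30 / 0.07928 = 38.22 d
Total t = Σ t_i = 74.32 days.

74.3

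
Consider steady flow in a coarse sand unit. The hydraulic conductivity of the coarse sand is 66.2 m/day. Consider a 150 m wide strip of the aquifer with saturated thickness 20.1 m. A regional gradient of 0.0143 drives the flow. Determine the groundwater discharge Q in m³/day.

2850

Cross-sectional area A = 150 × 20.1 = 3015 m².
Hydraulic gradient i = 0.0143.
Darcy's law: Q = K · A · i = 66.20 × 3015 × 0.01430 = 2854 m³/day.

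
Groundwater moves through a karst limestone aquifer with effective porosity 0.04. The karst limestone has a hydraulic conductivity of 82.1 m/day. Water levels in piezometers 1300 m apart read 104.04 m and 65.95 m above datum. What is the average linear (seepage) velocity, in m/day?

Hydraulic gradient i = (104.04 − 65.95) / 1300 = 38.09 / 1300 = 0.02930.
Darcy flux q = K · i = 82.10 × 0.02930 = 2.406 m/day.
Seepage velocity v = q / n_e = 2.406 / 0.04 = 60.14 m/day.

60.1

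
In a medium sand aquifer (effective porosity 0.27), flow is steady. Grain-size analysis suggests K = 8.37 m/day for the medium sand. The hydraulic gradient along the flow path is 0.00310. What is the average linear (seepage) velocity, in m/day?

0.0961

Hydraulic gradient i = 0.00310.
Darcy flux q = K · i = 8.370 × 0.003100 = 0.02595 m/day.
Seepage velocity v = q / n_e = 0.02595 / 0.27 = 0.09610 m/day.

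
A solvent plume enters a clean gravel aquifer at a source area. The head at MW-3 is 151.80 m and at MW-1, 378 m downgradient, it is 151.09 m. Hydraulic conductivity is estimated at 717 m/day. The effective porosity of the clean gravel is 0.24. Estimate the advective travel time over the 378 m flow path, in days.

Hydraulic gradient i = (151.80 − 151.09) / 378 = 0.71 / 378 = 0.001878.
Darcy flux q = K · i = 717.0 × 0.001878 = 1.347 m/day.
Seepage velocity v = q / n_e = 1.347 / 0.24 = 5.611 m/day.
Travel time t = L / v = 378 / 5.611 = 67.36 days.

67.4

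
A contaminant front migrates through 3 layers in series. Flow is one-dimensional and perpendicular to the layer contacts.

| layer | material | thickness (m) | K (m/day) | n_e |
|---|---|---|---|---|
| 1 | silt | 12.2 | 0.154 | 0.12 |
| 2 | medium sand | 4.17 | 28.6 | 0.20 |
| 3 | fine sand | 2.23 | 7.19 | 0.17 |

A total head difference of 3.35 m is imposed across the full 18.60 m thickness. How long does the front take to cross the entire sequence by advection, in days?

With flow normal to the layers, continuity requires the same specific discharge q through every layer.
Σ(b_i/K_i) = 12.2/0.154 + 4.17/28.6 + 2.23/7.19 = 79.68 d.
q = Δh / Σ(b_i/K_i) = 3.35 / 79.68 = 0.04204 m/day.
In each layer the seepage velocity is v_i = q/n_i, so the layer transit time is t_i = b_i·n_i / q:
  layer 1 (silt): t_1 = 12.2 × 0.12 / 0.04204 = 34.82 d
  layer 2 (medium sand): t_2 = 4.17 × 0.20 / 0.04204 = 19.84 d
  layer 3 (fine sand): t_3 = 2.23 × 0.17 / 0.04204 = 9.017 d
Total t = Σ t_i = 63.67 days.

63.7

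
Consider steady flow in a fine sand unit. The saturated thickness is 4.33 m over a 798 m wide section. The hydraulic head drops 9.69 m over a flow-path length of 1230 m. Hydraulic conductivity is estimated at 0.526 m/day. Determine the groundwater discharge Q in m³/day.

14.3

Cross-sectional area A = 798 × 4.33 = 3455 m².
Hydraulic gradient i = Δh / L = 9.69 / 1230 = 0.007878.
Darcy's law: Q = K · A · i = 0.5260 × 3455 × 0.007878 = 14.32 m³/day.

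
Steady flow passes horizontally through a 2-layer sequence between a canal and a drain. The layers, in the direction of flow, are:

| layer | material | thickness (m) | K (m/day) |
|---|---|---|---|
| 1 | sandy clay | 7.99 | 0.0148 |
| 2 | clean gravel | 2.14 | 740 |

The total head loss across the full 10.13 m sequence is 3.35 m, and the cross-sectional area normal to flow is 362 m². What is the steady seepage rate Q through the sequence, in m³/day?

Flow is perpendicular to layering, so the layers act in series and the equivalent K is the thickness-weighted harmonic mean.
Total thickness L = 7.99 + 2.14 = 10.13 m.
Σ(b_i/K_i) = 7.99/0.0148 + 2.14/740 = 539.9 d.
K_eq = L / Σ(b_i/K_i) = 10.13 / 539.9 = 0.01876 m/day.
Q = K_eq · A · (Δh/L) = 0.01876 × 362 × (3.35/10.13) = 2.246 m³/day.

2.25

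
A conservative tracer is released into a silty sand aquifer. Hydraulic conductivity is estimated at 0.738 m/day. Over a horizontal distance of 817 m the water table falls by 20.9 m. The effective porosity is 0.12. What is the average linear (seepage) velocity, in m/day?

0.157

Hydraulic gradient i = Δh / L = 20.9 / 817 = 0.02558.
Darcy flux q = K · i = 0.7380 × 0.02558 = 0.01888 m/day.
Seepage velocity v = q / n_e = 0.01888 / 0.12 = 0.1573 m/day.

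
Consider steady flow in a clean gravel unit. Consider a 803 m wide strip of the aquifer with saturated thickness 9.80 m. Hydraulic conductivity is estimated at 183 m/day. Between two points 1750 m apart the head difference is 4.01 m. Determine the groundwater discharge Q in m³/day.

3300

Cross-sectional area A = 803 × 9.80 = 7869 m².
Hydraulic gradient i = Δh / L = 4.01 / 1750 = 0.002291.
Darcy's law: Q = K · A · i = 183.0 × 7869 × 0.002291 = 3300 m³/day.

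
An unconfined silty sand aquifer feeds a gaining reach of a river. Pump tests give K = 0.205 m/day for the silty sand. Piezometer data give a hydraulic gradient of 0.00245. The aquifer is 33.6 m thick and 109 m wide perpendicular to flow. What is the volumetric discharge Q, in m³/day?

Cross-sectional area A = 109 × 33.6 = 3662 m².
Hydraulic gradient i = 0.00245.
Darcy's law: Q = K · A · i = 0.2050 × 3662 × 0.002450 = 1.839 m³/day.

1.84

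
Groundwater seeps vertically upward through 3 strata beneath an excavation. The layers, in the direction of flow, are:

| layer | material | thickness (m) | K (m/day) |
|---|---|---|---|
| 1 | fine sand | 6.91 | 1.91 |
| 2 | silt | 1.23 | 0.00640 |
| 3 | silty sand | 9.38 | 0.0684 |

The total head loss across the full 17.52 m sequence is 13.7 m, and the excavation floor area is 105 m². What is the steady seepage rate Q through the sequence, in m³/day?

Flow is perpendicular to layering, so the layers act in series and the equivalent K is the thickness-weighted harmonic mean.
Total thickness L = 6.91 + 1.23 + 9.38 = 17.52 m.
Σ(b_i/K_i) = 6.91/1.91 + 1.23/0.00640 + 9.38/0.0684 = 332.9 d.
K_eq = L / Σ(b_i/K_i) = 17.52 / 332.9 = 0.05262 m/day.
Q = K_eq · A · (Δh/L) = 0.05262 × 105 × (13.7/17.52) = 4.321 m³/day.

4.32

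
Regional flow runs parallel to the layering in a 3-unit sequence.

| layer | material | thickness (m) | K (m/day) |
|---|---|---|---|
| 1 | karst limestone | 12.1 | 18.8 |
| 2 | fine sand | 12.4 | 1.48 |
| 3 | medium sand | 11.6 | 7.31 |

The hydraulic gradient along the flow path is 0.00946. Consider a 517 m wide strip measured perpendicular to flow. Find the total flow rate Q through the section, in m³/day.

1620

Flow is parallel to layering, so each bed carries its own Darcy discharge and the transmissivities add.
Σ(K_i·b_i) = 18.8×12.1 + 1.48×12.4 + 7.31×11.6 = 330.6 m²/day.
Hydraulic gradient i = 0.00946.
Q = Σ(K_i·b_i) · W · i = 330.6 × 517 × 0.009460 = 1617 m³/day.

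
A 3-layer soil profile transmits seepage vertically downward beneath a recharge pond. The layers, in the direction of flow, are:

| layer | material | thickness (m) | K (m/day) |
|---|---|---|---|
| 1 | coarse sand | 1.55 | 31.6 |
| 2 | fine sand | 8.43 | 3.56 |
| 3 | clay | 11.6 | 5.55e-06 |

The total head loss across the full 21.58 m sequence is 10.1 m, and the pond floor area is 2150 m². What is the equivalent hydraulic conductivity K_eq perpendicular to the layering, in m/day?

1.03e-05

Flow is perpendicular to layering, so the layers act in series and the equivalent K is the thickness-weighted harmonic mean.
Total thickness L = 1.55 + 8.43 + 11.6 = 21.58 m.
Σ(b_i/K_i) = 1.55/31.6 + 8.43/3.56 + 11.6/5.55e-06 = 2.090e+06 d.
K_eq = L / Σ(b_i/K_i) = 21.58 / 2.090e+06 = 1.032e-05 m/day.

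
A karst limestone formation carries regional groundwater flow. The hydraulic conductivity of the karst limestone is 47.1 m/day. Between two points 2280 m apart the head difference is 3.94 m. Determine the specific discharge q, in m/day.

Hydraulic gradient i = Δh / L = 3.94 / 2280 = 0.001728.
Specific discharge q = K · i = 47.10 × 0.001728 = 0.08139 m/day.

0.0814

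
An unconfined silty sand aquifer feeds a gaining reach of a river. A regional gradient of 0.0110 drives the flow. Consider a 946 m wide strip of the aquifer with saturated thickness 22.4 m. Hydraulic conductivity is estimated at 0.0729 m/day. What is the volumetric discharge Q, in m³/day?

17.0

Cross-sectional area A = 946 × 22.4 = 21190 m².
Hydraulic gradient i = 0.0110.
Darcy's law: Q = K · A · i = 0.07290 × 21190 × 0.01100 = 16.99 m³/day.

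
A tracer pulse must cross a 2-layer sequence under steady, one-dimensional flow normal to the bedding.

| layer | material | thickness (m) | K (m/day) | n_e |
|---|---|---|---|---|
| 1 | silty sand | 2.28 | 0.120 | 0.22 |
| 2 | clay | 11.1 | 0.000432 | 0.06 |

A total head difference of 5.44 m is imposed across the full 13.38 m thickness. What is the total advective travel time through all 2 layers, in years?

With flow normal to the layers, continuity requires the same specific discharge q through every layer.
Σ(b_i/K_i) = 2.28/0.120 + 11.1/0.000432 = 25713 d.
q = Δh / Σ(b_i/K_i) = 5.44 / 25713 = 0.0002116 m/day.
In each layer the seepage velocity is v_i = q/n_i, so the layer transit time is t_i = b_i·n_i / q:
  layer 1 (silty sand): t_1 = 2.28 × 0.22 / 0.0002116 = 2371 d
  layer 2 (clay): t_2 = 11.1 × 0.06 / 0.0002116 = 3148 d
Total t = Σ t_i = 5519 days = 15.11 years.

15.1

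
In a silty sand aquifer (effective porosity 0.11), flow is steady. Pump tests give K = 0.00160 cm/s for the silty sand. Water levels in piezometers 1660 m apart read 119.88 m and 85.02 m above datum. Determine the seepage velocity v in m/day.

0.264

Convert K: 0.00160 cm/s × 864 = 1.382 m/day.
Hydraulic gradient i = (119.88 − 85.02) / 1660 = 34.86 / 1660 = 0.02100.
Darcy flux q = K · i = 1.382 × 0.02100 = 0.02903 m/day.
Seepage velocity v = q / n_e = 0.02903 / 0.11 = 0.2639 m/day.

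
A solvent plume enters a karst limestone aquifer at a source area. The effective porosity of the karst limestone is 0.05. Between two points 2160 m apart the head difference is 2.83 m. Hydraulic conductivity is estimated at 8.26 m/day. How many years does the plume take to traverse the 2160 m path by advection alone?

27.3

Hydraulic gradient i = Δh / L = 2.83 / 2160 = 0.001310.
Darcy flux q = K · i = 8.260 × 0.001310 = 0.01082 m/day.
Seepage velocity v = q / n_e = 0.01082 / 0.05 = 0.2164 m/day.
Travel time t = L / v = 2160 / 0.2164 = 9980 days = 27.32 years.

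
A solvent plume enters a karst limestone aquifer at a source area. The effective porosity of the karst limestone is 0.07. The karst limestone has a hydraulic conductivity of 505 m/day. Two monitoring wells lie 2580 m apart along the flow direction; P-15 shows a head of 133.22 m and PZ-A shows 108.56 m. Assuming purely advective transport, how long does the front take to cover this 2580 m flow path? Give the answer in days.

Hydraulic gradient i = (133.22 − 108.56) / 2580 = 24.66 / 2580 = 0.009558.
Darcy flux q = K · i = 505.0 × 0.009558 = 4.827 m/day.
Seepage velocity v = q / n_e = 4.827 / 0.07 = 68.96 m/day.
Travel time t = L / v = 2580 / 68.96 = 37.42 days.

37.4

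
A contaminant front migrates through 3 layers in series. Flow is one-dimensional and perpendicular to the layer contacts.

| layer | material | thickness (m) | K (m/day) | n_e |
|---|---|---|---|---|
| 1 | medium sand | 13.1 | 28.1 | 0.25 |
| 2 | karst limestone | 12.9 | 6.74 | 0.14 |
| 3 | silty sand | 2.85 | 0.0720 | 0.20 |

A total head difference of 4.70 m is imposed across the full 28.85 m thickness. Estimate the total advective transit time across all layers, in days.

50.5

With flow normal to the layers, continuity requires the same specific discharge q through every layer.
Σ(b_i/K_i) = 13.1/28.1 + 12.9/6.74 + 2.85/0.0720 = 41.96 d.
q = Δh / Σ(b_i/K_i) = 4.70 / 41.96 = 0.1120 m/day.
In each layer the seepage velocity is v_i = q/n_i, so the layer transit time is t_i = b_i·n_i / q:
  layer 1 (medium sand): t_1 = 13.1 × 0.25 / 0.1120 = 29.24 d
  layer 2 (karst limestone): t_2 = 12.9 × 0.14 / 0.1120 = 16.12 d
  layer 3 (silty sand): t_3 = 2.85 × 0.20 / 0.1120 = 5.089 d
Total t = Σ t_i = 50.45 days.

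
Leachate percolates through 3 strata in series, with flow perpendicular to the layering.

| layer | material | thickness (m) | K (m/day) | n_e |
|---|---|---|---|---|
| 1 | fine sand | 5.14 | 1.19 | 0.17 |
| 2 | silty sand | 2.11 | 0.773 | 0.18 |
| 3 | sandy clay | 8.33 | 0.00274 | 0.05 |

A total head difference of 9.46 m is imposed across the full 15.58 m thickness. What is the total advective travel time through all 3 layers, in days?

538

With flow normal to the layers, continuity requires the same specific discharge q through every layer.
Σ(b_i/K_i) = 5.14/1.19 + 2.11/0.773 + 8.33/0.00274 = 3047 d.
q = Δh / Σ(b_i/K_i) = 9.46 / 3047 = 0.003104 m/day.
In each layer the seepage velocity is v_i = q/n_i, so the layer transit time is t_i = b_i·n_i / q:
  layer 1 (fine sand): t_1 = 5.14 × 0.17 / 0.003104 = 281.5 d
  layer 2 (silty sand): t_2 = 2.11 × 0.18 / 0.003104 = 122.3 d
  layer 3 (sandy clay): t_3 = 8.33 × 0.05 / 0.003104 = 134.2 d
Total t = Σ t_i = 538.0 days.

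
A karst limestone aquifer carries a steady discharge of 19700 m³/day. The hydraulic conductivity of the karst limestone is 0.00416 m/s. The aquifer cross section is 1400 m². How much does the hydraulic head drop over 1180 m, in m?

Convert K: 0.00416 m/s × 86400 = 359.4 m/day.
From Q = K·A·i, i = Q / (K·A) = 19700 / (359.4 × 1400) = 0.03915.
Head loss Δh = i · L = 0.03915 × 1180 = 46.20 m.

46.2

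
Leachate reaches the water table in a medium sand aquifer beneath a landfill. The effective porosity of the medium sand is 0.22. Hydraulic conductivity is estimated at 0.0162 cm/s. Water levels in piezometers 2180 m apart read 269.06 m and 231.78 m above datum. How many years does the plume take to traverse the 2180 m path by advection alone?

Convert K: 0.0162 cm/s × 864 = 14.00 m/day.
Hydraulic gradient i = (269.06 − 231.78) / 2180 = 37.28 / 2180 = 0.01710.
Darcy flux q = K · i = 14.00 × 0.01710 = 0.2394 m/day.
Seepage velocity v = q / n_e = 0.2394 / 0.22 = 1.088 m/day.
Travel time t = L / v = 2180 / 1.088 = 2004 days = 5.486 years.

5.49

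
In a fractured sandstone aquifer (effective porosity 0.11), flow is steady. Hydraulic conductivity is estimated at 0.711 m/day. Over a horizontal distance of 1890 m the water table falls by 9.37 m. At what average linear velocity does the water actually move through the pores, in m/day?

0.0320

Hydraulic gradient i = Δh / L = 9.37 / 1890 = 0.004958.
Darcy flux q = K · i = 0.7110 × 0.004958 = 0.003525 m/day.
Seepage velocity v = q / n_e = 0.003525 / 0.11 = 0.03204 m/day.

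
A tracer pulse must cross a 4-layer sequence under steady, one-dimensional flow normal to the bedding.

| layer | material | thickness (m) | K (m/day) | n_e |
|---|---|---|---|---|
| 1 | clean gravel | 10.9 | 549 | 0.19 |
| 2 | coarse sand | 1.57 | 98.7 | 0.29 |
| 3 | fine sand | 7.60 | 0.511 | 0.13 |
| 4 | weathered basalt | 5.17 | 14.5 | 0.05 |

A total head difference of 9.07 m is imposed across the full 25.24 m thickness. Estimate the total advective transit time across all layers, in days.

With flow normal to the layers, continuity requires the same specific discharge q through every layer.
Σ(b_i/K_i) = 10.9/549 + 1.57/98.7 + 7.60/0.511 + 5.17/14.5 = 15.27 d.
q = Δh / Σ(b_i/K_i) = 9.07 / 15.27 = 0.5942 m/day.
In each layer the seepage velocity is v_i = q/n_i, so the layer transit time is t_i = b_i·n_i / q:
  layer 1 (clean gravel): t_1 = 10.9 × 0.19 / 0.5942 = 3.486 d
  layer 2 (coarse sand): t_2 = 1.57 × 0.29 / 0.5942 = 0.7663 d
  layer 3 (fine sand): t_3 = 7.60 × 0.13 / 0.5942 = 1.663 d
  layer 4 (weathered basalt): t_4 = 5.17 × 0.05 / 0.5942 = 0.4351 d
Total t = Σ t_i = 6.350 days.

6.35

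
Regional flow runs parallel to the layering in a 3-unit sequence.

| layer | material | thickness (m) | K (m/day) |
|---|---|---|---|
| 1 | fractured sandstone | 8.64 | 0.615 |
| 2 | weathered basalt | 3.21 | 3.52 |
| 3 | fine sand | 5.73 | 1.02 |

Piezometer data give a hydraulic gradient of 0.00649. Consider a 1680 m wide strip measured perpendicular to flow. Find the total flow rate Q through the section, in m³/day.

Flow is parallel to layering, so each bed carries its own Darcy discharge and the transmissivities add.
Σ(K_i·b_i) = 0.615×8.64 + 3.52×3.21 + 1.02×5.73 = 22.46 m²/day.
Hydraulic gradient i = 0.00649.
Q = Σ(K_i·b_i) · W · i = 22.46 × 1680 × 0.006490 = 244.9 m³/day.

245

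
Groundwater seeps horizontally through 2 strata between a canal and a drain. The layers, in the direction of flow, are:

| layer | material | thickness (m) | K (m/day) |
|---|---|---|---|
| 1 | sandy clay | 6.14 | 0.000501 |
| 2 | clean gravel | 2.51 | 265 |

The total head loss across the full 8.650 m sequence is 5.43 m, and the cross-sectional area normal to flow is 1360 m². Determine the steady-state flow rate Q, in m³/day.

0.603

Flow is perpendicular to layering, so the layers act in series and the equivalent K is the thickness-weighted harmonic mean.
Total thickness L = 6.14 + 2.51 = 8.650 m.
Σ(b_i/K_i) = 6.14/0.000501 + 2.51/265 = 12255 d.
K_eq = L / Σ(b_i/K_i) = 8.650 / 12255 = 0.0007058 m/day.
Q = K_eq · A · (Δh/L) = 0.0007058 × 1360 × (5.43/8.650) = 0.6026 m³/day.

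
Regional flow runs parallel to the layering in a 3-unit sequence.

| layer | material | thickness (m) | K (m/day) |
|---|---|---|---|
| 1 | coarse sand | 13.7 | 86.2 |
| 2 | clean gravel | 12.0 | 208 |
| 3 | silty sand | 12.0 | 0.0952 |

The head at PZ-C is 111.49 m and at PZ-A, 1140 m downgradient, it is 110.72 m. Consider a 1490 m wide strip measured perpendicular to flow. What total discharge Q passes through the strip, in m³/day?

3700

Flow is parallel to layering, so each bed carries its own Darcy discharge and the transmissivities add.
Σ(K_i·b_i) = 86.2×13.7 + 208×12.0 + 0.0952×12.0 = 3678 m²/day.
Hydraulic gradient i = (111.49 − 110.72) / 1140 = 0.77 / 1140 = 0.0006754.
Q = Σ(K_i·b_i) · W · i = 3678 × 1490 × 0.0006754 = 3702 m³/day.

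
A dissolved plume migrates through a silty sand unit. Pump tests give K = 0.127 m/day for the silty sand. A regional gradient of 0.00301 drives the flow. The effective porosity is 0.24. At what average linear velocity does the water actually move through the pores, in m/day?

0.00159

Hydraulic gradient i = 0.00301.
Darcy flux q = K · i = 0.1270 × 0.003010 = 0.0003823 m/day.
Seepage velocity v = q / n_e = 0.0003823 / 0.24 = 0.001593 m/day.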